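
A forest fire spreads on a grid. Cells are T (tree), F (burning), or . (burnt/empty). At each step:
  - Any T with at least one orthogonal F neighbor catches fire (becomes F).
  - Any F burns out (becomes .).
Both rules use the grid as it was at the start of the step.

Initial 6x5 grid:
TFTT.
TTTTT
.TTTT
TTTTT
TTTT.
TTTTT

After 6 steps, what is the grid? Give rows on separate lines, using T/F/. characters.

Step 1: 3 trees catch fire, 1 burn out
  F.FT.
  TFTTT
  .TTTT
  TTTTT
  TTTT.
  TTTTT
Step 2: 4 trees catch fire, 3 burn out
  ...F.
  F.FTT
  .FTTT
  TTTTT
  TTTT.
  TTTTT
Step 3: 3 trees catch fire, 4 burn out
  .....
  ...FT
  ..FTT
  TFTTT
  TTTT.
  TTTTT
Step 4: 5 trees catch fire, 3 burn out
  .....
  ....F
  ...FT
  F.FTT
  TFTT.
  TTTTT
Step 5: 5 trees catch fire, 5 burn out
  .....
  .....
  ....F
  ...FT
  F.FT.
  TFTTT
Step 6: 4 trees catch fire, 5 burn out
  .....
  .....
  .....
  ....F
  ...F.
  F.FTT

.....
.....
.....
....F
...F.
F.FTT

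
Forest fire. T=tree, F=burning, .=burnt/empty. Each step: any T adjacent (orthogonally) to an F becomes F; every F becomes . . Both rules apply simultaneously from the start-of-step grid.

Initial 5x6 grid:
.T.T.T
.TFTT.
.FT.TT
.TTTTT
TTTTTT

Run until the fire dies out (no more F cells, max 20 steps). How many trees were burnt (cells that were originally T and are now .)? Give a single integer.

Step 1: +4 fires, +2 burnt (F count now 4)
Step 2: +5 fires, +4 burnt (F count now 5)
Step 3: +4 fires, +5 burnt (F count now 4)
Step 4: +3 fires, +4 burnt (F count now 3)
Step 5: +2 fires, +3 burnt (F count now 2)
Step 6: +1 fires, +2 burnt (F count now 1)
Step 7: +0 fires, +1 burnt (F count now 0)
Fire out after step 7
Initially T: 20, now '.': 29
Total burnt (originally-T cells now '.'): 19

Answer: 19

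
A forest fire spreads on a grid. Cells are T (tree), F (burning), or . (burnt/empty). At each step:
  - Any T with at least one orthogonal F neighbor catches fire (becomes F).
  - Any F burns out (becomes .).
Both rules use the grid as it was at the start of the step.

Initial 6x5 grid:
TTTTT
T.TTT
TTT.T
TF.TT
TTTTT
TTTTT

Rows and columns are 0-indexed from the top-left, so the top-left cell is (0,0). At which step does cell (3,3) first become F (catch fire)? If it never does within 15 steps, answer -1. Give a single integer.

Step 1: cell (3,3)='T' (+3 fires, +1 burnt)
Step 2: cell (3,3)='T' (+5 fires, +3 burnt)
Step 3: cell (3,3)='T' (+5 fires, +5 burnt)
Step 4: cell (3,3)='F' (+6 fires, +5 burnt)
  -> target ignites at step 4
Step 5: cell (3,3)='.' (+5 fires, +6 burnt)
Step 6: cell (3,3)='.' (+2 fires, +5 burnt)
Step 7: cell (3,3)='.' (+0 fires, +2 burnt)
  fire out at step 7

4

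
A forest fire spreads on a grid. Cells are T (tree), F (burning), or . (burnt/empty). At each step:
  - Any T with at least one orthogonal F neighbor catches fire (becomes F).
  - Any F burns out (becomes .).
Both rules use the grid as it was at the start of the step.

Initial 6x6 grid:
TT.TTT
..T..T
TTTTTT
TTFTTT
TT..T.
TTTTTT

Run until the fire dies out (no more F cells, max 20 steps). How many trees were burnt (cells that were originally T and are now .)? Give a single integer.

Answer: 25

Derivation:
Step 1: +3 fires, +1 burnt (F count now 3)
Step 2: +6 fires, +3 burnt (F count now 6)
Step 3: +6 fires, +6 burnt (F count now 6)
Step 4: +4 fires, +6 burnt (F count now 4)
Step 5: +3 fires, +4 burnt (F count now 3)
Step 6: +1 fires, +3 burnt (F count now 1)
Step 7: +1 fires, +1 burnt (F count now 1)
Step 8: +1 fires, +1 burnt (F count now 1)
Step 9: +0 fires, +1 burnt (F count now 0)
Fire out after step 9
Initially T: 27, now '.': 34
Total burnt (originally-T cells now '.'): 25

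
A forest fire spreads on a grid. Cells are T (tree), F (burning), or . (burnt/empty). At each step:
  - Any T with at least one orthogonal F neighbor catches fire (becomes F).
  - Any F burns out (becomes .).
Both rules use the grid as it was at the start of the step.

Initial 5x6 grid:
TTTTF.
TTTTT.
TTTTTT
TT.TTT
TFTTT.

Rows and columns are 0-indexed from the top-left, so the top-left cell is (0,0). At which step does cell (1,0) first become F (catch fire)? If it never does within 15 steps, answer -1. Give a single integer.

Step 1: cell (1,0)='T' (+5 fires, +2 burnt)
Step 2: cell (1,0)='T' (+6 fires, +5 burnt)
Step 3: cell (1,0)='T' (+10 fires, +6 burnt)
Step 4: cell (1,0)='F' (+3 fires, +10 burnt)
  -> target ignites at step 4
Step 5: cell (1,0)='.' (+0 fires, +3 burnt)
  fire out at step 5

4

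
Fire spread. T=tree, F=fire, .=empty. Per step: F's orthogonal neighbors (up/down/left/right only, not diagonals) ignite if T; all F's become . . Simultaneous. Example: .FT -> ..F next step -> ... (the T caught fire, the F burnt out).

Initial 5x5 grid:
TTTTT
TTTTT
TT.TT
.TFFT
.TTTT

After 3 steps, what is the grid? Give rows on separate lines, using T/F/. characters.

Step 1: 5 trees catch fire, 2 burn out
  TTTTT
  TTTTT
  TT.FT
  .F..F
  .TFFT
Step 2: 5 trees catch fire, 5 burn out
  TTTTT
  TTTFT
  TF..F
  .....
  .F..F
Step 3: 5 trees catch fire, 5 burn out
  TTTFT
  TFF.F
  F....
  .....
  .....

TTTFT
TFF.F
F....
.....
.....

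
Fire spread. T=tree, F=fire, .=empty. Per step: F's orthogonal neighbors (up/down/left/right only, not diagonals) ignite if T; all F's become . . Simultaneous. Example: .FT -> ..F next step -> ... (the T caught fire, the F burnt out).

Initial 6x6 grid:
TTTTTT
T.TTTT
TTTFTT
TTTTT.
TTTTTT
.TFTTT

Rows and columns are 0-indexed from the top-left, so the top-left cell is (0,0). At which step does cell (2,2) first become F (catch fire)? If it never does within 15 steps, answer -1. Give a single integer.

Step 1: cell (2,2)='F' (+7 fires, +2 burnt)
  -> target ignites at step 1
Step 2: cell (2,2)='.' (+10 fires, +7 burnt)
Step 3: cell (2,2)='.' (+8 fires, +10 burnt)
Step 4: cell (2,2)='.' (+5 fires, +8 burnt)
Step 5: cell (2,2)='.' (+1 fires, +5 burnt)
Step 6: cell (2,2)='.' (+0 fires, +1 burnt)
  fire out at step 6

1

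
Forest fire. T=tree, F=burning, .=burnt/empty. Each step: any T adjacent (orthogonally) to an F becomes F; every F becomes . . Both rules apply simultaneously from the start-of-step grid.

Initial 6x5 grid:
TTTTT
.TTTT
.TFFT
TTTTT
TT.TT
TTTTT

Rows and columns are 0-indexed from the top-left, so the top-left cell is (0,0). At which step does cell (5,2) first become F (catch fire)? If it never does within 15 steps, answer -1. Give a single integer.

Step 1: cell (5,2)='T' (+6 fires, +2 burnt)
Step 2: cell (5,2)='T' (+7 fires, +6 burnt)
Step 3: cell (5,2)='T' (+6 fires, +7 burnt)
Step 4: cell (5,2)='F' (+5 fires, +6 burnt)
  -> target ignites at step 4
Step 5: cell (5,2)='.' (+1 fires, +5 burnt)
Step 6: cell (5,2)='.' (+0 fires, +1 burnt)
  fire out at step 6

4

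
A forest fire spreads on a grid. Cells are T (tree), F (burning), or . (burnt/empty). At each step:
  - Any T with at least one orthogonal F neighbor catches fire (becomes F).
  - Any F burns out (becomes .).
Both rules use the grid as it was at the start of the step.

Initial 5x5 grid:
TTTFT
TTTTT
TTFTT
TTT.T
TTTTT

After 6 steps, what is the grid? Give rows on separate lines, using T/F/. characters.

Step 1: 7 trees catch fire, 2 burn out
  TTF.F
  TTFFT
  TF.FT
  TTF.T
  TTTTT
Step 2: 7 trees catch fire, 7 burn out
  TF...
  TF..F
  F...F
  TF..T
  TTFTT
Step 3: 6 trees catch fire, 7 burn out
  F....
  F....
  .....
  F...F
  TF.FT
Step 4: 2 trees catch fire, 6 burn out
  .....
  .....
  .....
  .....
  F...F
Step 5: 0 trees catch fire, 2 burn out
  .....
  .....
  .....
  .....
  .....
Step 6: 0 trees catch fire, 0 burn out
  .....
  .....
  .....
  .....
  .....

.....
.....
.....
.....
.....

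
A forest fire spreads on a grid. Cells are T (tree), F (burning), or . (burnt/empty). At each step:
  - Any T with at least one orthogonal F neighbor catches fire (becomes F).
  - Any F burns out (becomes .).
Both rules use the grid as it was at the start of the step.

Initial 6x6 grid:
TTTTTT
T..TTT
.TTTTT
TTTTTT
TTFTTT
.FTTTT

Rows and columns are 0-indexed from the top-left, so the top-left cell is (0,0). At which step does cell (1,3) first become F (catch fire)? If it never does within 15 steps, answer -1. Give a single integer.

Step 1: cell (1,3)='T' (+4 fires, +2 burnt)
Step 2: cell (1,3)='T' (+6 fires, +4 burnt)
Step 3: cell (1,3)='T' (+6 fires, +6 burnt)
Step 4: cell (1,3)='F' (+4 fires, +6 burnt)
  -> target ignites at step 4
Step 5: cell (1,3)='.' (+3 fires, +4 burnt)
Step 6: cell (1,3)='.' (+3 fires, +3 burnt)
Step 7: cell (1,3)='.' (+2 fires, +3 burnt)
Step 8: cell (1,3)='.' (+1 fires, +2 burnt)
Step 9: cell (1,3)='.' (+1 fires, +1 burnt)
Step 10: cell (1,3)='.' (+0 fires, +1 burnt)
  fire out at step 10

4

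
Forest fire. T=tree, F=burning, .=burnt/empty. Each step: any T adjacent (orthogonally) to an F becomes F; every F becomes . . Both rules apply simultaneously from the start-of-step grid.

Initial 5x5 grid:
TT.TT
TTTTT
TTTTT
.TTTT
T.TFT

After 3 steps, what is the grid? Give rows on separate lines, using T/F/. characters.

Step 1: 3 trees catch fire, 1 burn out
  TT.TT
  TTTTT
  TTTTT
  .TTFT
  T.F.F
Step 2: 3 trees catch fire, 3 burn out
  TT.TT
  TTTTT
  TTTFT
  .TF.F
  T....
Step 3: 4 trees catch fire, 3 burn out
  TT.TT
  TTTFT
  TTF.F
  .F...
  T....

TT.TT
TTTFT
TTF.F
.F...
T....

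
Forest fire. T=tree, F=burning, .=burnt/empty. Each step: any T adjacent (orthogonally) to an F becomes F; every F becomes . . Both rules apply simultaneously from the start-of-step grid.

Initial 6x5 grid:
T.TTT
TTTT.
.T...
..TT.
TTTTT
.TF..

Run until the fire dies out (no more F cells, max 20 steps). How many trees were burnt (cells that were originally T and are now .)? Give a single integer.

Step 1: +2 fires, +1 burnt (F count now 2)
Step 2: +3 fires, +2 burnt (F count now 3)
Step 3: +3 fires, +3 burnt (F count now 3)
Step 4: +0 fires, +3 burnt (F count now 0)
Fire out after step 4
Initially T: 17, now '.': 21
Total burnt (originally-T cells now '.'): 8

Answer: 8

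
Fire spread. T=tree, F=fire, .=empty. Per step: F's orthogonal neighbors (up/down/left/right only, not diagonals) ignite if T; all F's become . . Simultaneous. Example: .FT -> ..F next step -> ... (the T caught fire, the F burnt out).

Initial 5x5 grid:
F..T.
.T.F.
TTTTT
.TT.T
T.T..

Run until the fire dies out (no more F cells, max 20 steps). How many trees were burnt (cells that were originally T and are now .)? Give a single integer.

Step 1: +2 fires, +2 burnt (F count now 2)
Step 2: +2 fires, +2 burnt (F count now 2)
Step 3: +3 fires, +2 burnt (F count now 3)
Step 4: +4 fires, +3 burnt (F count now 4)
Step 5: +0 fires, +4 burnt (F count now 0)
Fire out after step 5
Initially T: 12, now '.': 24
Total burnt (originally-T cells now '.'): 11

Answer: 11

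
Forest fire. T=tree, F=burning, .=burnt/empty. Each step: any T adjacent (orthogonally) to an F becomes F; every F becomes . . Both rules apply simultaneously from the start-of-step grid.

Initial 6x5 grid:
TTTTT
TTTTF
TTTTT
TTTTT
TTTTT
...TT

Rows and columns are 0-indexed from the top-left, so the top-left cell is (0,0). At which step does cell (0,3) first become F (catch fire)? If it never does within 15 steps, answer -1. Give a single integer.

Step 1: cell (0,3)='T' (+3 fires, +1 burnt)
Step 2: cell (0,3)='F' (+4 fires, +3 burnt)
  -> target ignites at step 2
Step 3: cell (0,3)='.' (+5 fires, +4 burnt)
Step 4: cell (0,3)='.' (+6 fires, +5 burnt)
Step 5: cell (0,3)='.' (+5 fires, +6 burnt)
Step 6: cell (0,3)='.' (+2 fires, +5 burnt)
Step 7: cell (0,3)='.' (+1 fires, +2 burnt)
Step 8: cell (0,3)='.' (+0 fires, +1 burnt)
  fire out at step 8

2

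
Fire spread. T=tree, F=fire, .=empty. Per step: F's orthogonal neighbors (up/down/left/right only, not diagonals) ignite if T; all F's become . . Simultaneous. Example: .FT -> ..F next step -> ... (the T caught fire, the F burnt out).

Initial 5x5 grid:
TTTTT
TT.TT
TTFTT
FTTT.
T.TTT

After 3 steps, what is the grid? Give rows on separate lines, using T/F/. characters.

Step 1: 6 trees catch fire, 2 burn out
  TTTTT
  TT.TT
  FF.FT
  .FFT.
  F.TTT
Step 2: 6 trees catch fire, 6 burn out
  TTTTT
  FF.FT
  ....F
  ...F.
  ..FTT
Step 3: 5 trees catch fire, 6 burn out
  FFTFT
  ....F
  .....
  .....
  ...FT

FFTFT
....F
.....
.....
...FT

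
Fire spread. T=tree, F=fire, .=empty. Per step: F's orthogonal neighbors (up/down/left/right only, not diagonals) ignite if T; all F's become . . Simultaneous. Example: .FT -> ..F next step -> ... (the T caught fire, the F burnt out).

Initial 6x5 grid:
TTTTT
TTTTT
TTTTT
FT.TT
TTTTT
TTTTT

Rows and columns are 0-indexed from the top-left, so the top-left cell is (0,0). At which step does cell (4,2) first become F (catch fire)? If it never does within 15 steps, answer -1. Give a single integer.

Step 1: cell (4,2)='T' (+3 fires, +1 burnt)
Step 2: cell (4,2)='T' (+4 fires, +3 burnt)
Step 3: cell (4,2)='F' (+5 fires, +4 burnt)
  -> target ignites at step 3
Step 4: cell (4,2)='.' (+5 fires, +5 burnt)
Step 5: cell (4,2)='.' (+6 fires, +5 burnt)
Step 6: cell (4,2)='.' (+4 fires, +6 burnt)
Step 7: cell (4,2)='.' (+1 fires, +4 burnt)
Step 8: cell (4,2)='.' (+0 fires, +1 burnt)
  fire out at step 8

3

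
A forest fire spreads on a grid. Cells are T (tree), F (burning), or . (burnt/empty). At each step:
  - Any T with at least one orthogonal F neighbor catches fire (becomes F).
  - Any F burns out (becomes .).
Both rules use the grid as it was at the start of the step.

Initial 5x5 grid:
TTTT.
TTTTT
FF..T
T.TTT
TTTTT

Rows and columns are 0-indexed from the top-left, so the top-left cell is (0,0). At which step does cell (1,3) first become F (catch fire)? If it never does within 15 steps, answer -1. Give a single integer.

Step 1: cell (1,3)='T' (+3 fires, +2 burnt)
Step 2: cell (1,3)='T' (+4 fires, +3 burnt)
Step 3: cell (1,3)='F' (+3 fires, +4 burnt)
  -> target ignites at step 3
Step 4: cell (1,3)='.' (+3 fires, +3 burnt)
Step 5: cell (1,3)='.' (+3 fires, +3 burnt)
Step 6: cell (1,3)='.' (+3 fires, +3 burnt)
Step 7: cell (1,3)='.' (+0 fires, +3 burnt)
  fire out at step 7

3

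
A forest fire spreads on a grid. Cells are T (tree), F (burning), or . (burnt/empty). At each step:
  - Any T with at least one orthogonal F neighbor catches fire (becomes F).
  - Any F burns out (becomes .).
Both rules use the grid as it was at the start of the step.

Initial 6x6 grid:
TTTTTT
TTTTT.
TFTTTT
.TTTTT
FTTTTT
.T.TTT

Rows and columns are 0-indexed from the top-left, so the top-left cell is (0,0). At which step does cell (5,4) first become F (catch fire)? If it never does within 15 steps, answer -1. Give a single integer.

Step 1: cell (5,4)='T' (+5 fires, +2 burnt)
Step 2: cell (5,4)='T' (+7 fires, +5 burnt)
Step 3: cell (5,4)='T' (+6 fires, +7 burnt)
Step 4: cell (5,4)='T' (+6 fires, +6 burnt)
Step 5: cell (5,4)='F' (+4 fires, +6 burnt)
  -> target ignites at step 5
Step 6: cell (5,4)='.' (+2 fires, +4 burnt)
Step 7: cell (5,4)='.' (+0 fires, +2 burnt)
  fire out at step 7

5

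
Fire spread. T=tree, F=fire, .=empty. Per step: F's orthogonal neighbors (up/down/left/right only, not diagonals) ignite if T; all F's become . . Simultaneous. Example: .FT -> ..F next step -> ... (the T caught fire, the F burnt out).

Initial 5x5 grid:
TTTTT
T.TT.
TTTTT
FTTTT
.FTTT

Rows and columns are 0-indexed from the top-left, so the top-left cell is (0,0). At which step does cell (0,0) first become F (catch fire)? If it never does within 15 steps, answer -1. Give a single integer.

Step 1: cell (0,0)='T' (+3 fires, +2 burnt)
Step 2: cell (0,0)='T' (+4 fires, +3 burnt)
Step 3: cell (0,0)='F' (+4 fires, +4 burnt)
  -> target ignites at step 3
Step 4: cell (0,0)='.' (+4 fires, +4 burnt)
Step 5: cell (0,0)='.' (+3 fires, +4 burnt)
Step 6: cell (0,0)='.' (+1 fires, +3 burnt)
Step 7: cell (0,0)='.' (+1 fires, +1 burnt)
Step 8: cell (0,0)='.' (+0 fires, +1 burnt)
  fire out at step 8

3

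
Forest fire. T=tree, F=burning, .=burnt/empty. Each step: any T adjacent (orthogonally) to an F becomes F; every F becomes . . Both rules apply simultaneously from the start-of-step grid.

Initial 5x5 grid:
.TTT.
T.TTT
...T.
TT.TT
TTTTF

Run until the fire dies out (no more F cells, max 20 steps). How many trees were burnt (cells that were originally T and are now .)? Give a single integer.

Answer: 15

Derivation:
Step 1: +2 fires, +1 burnt (F count now 2)
Step 2: +2 fires, +2 burnt (F count now 2)
Step 3: +2 fires, +2 burnt (F count now 2)
Step 4: +3 fires, +2 burnt (F count now 3)
Step 5: +4 fires, +3 burnt (F count now 4)
Step 6: +1 fires, +4 burnt (F count now 1)
Step 7: +1 fires, +1 burnt (F count now 1)
Step 8: +0 fires, +1 burnt (F count now 0)
Fire out after step 8
Initially T: 16, now '.': 24
Total burnt (originally-T cells now '.'): 15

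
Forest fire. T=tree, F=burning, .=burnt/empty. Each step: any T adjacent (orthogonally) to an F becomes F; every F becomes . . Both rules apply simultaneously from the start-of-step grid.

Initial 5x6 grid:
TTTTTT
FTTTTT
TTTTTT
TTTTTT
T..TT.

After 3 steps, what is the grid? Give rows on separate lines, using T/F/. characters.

Step 1: 3 trees catch fire, 1 burn out
  FTTTTT
  .FTTTT
  FTTTTT
  TTTTTT
  T..TT.
Step 2: 4 trees catch fire, 3 burn out
  .FTTTT
  ..FTTT
  .FTTTT
  FTTTTT
  T..TT.
Step 3: 5 trees catch fire, 4 burn out
  ..FTTT
  ...FTT
  ..FTTT
  .FTTTT
  F..TT.

..FTTT
...FTT
..FTTT
.FTTTT
F..TT.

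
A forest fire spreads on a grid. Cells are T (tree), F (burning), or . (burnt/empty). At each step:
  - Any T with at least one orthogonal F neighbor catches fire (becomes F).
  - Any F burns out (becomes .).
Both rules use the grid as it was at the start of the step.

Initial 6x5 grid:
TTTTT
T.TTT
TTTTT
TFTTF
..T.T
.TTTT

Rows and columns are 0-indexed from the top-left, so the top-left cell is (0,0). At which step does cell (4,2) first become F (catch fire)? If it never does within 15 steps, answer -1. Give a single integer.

Step 1: cell (4,2)='T' (+6 fires, +2 burnt)
Step 2: cell (4,2)='F' (+6 fires, +6 burnt)
  -> target ignites at step 2
Step 3: cell (4,2)='.' (+6 fires, +6 burnt)
Step 4: cell (4,2)='.' (+4 fires, +6 burnt)
Step 5: cell (4,2)='.' (+1 fires, +4 burnt)
Step 6: cell (4,2)='.' (+0 fires, +1 burnt)
  fire out at step 6

2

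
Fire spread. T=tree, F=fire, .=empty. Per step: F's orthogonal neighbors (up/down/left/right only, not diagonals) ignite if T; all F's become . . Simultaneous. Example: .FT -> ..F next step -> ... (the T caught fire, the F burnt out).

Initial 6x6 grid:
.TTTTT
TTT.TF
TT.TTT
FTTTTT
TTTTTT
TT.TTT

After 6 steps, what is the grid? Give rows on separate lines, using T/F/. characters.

Step 1: 6 trees catch fire, 2 burn out
  .TTTTF
  TTT.F.
  FT.TTF
  .FTTTT
  FTTTTT
  TT.TTT
Step 2: 8 trees catch fire, 6 burn out
  .TTTF.
  FTT...
  .F.TF.
  ..FTTF
  .FTTTT
  FT.TTT
Step 3: 8 trees catch fire, 8 burn out
  .TTF..
  .FT...
  ...F..
  ...FF.
  ..FTTF
  .F.TTT
Step 4: 6 trees catch fire, 8 burn out
  .FF...
  ..F...
  ......
  ......
  ...FF.
  ...TTF
Step 5: 2 trees catch fire, 6 burn out
  ......
  ......
  ......
  ......
  ......
  ...FF.
Step 6: 0 trees catch fire, 2 burn out
  ......
  ......
  ......
  ......
  ......
  ......

......
......
......
......
......
......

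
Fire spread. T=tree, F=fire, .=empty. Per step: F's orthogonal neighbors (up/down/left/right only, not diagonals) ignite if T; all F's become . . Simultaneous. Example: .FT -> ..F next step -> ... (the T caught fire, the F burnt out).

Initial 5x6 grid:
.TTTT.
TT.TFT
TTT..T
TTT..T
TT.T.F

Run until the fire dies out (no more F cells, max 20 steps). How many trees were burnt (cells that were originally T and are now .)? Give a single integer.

Answer: 18

Derivation:
Step 1: +4 fires, +2 burnt (F count now 4)
Step 2: +2 fires, +4 burnt (F count now 2)
Step 3: +1 fires, +2 burnt (F count now 1)
Step 4: +1 fires, +1 burnt (F count now 1)
Step 5: +1 fires, +1 burnt (F count now 1)
Step 6: +2 fires, +1 burnt (F count now 2)
Step 7: +3 fires, +2 burnt (F count now 3)
Step 8: +3 fires, +3 burnt (F count now 3)
Step 9: +1 fires, +3 burnt (F count now 1)
Step 10: +0 fires, +1 burnt (F count now 0)
Fire out after step 10
Initially T: 19, now '.': 29
Total burnt (originally-T cells now '.'): 18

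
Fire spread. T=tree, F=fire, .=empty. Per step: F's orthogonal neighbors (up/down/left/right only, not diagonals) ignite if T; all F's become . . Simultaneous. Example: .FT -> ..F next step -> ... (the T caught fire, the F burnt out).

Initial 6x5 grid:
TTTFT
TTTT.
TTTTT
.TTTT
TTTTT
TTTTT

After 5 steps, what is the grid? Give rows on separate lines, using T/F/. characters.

Step 1: 3 trees catch fire, 1 burn out
  TTF.F
  TTTF.
  TTTTT
  .TTTT
  TTTTT
  TTTTT
Step 2: 3 trees catch fire, 3 burn out
  TF...
  TTF..
  TTTFT
  .TTTT
  TTTTT
  TTTTT
Step 3: 5 trees catch fire, 3 burn out
  F....
  TF...
  TTF.F
  .TTFT
  TTTTT
  TTTTT
Step 4: 5 trees catch fire, 5 burn out
  .....
  F....
  TF...
  .TF.F
  TTTFT
  TTTTT
Step 5: 5 trees catch fire, 5 burn out
  .....
  .....
  F....
  .F...
  TTF.F
  TTTFT

.....
.....
F....
.F...
TTF.F
TTTFT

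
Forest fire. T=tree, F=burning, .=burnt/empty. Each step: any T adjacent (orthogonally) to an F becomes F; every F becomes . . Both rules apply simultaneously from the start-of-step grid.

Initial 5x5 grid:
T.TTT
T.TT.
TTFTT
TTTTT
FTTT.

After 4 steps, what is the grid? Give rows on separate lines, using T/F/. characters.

Step 1: 6 trees catch fire, 2 burn out
  T.TTT
  T.FT.
  TF.FT
  FTFTT
  .FTT.
Step 2: 7 trees catch fire, 6 burn out
  T.FTT
  T..F.
  F...F
  .F.FT
  ..FT.
Step 3: 4 trees catch fire, 7 burn out
  T..FT
  F....
  .....
  ....F
  ...F.
Step 4: 2 trees catch fire, 4 burn out
  F...F
  .....
  .....
  .....
  .....

F...F
.....
.....
.....
.....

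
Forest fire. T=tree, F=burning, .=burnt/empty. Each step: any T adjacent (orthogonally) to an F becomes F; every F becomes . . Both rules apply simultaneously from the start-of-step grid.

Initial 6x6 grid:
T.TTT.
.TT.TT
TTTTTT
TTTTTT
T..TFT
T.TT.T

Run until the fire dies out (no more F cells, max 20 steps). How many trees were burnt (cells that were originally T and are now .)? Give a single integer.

Step 1: +3 fires, +1 burnt (F count now 3)
Step 2: +5 fires, +3 burnt (F count now 5)
Step 3: +5 fires, +5 burnt (F count now 5)
Step 4: +4 fires, +5 burnt (F count now 4)
Step 5: +4 fires, +4 burnt (F count now 4)
Step 6: +4 fires, +4 burnt (F count now 4)
Step 7: +1 fires, +4 burnt (F count now 1)
Step 8: +0 fires, +1 burnt (F count now 0)
Fire out after step 8
Initially T: 27, now '.': 35
Total burnt (originally-T cells now '.'): 26

Answer: 26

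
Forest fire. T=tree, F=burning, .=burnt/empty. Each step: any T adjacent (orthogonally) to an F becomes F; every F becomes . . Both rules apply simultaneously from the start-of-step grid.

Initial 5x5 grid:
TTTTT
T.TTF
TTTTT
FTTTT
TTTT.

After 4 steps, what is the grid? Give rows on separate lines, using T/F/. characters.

Step 1: 6 trees catch fire, 2 burn out
  TTTTF
  T.TF.
  FTTTF
  .FTTT
  FTTT.
Step 2: 8 trees catch fire, 6 burn out
  TTTF.
  F.F..
  .FTF.
  ..FTF
  .FTT.
Step 3: 5 trees catch fire, 8 burn out
  FTF..
  .....
  ..F..
  ...F.
  ..FT.
Step 4: 2 trees catch fire, 5 burn out
  .F...
  .....
  .....
  .....
  ...F.

.F...
.....
.....
.....
...F.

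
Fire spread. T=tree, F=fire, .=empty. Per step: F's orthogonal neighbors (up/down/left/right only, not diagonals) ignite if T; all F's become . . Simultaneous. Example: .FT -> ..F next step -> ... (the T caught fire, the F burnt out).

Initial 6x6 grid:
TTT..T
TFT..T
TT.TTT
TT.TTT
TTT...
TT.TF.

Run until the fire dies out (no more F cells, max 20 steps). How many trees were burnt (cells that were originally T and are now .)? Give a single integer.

Step 1: +5 fires, +2 burnt (F count now 5)
Step 2: +4 fires, +5 burnt (F count now 4)
Step 3: +2 fires, +4 burnt (F count now 2)
Step 4: +3 fires, +2 burnt (F count now 3)
Step 5: +1 fires, +3 burnt (F count now 1)
Step 6: +0 fires, +1 burnt (F count now 0)
Fire out after step 6
Initially T: 23, now '.': 28
Total burnt (originally-T cells now '.'): 15

Answer: 15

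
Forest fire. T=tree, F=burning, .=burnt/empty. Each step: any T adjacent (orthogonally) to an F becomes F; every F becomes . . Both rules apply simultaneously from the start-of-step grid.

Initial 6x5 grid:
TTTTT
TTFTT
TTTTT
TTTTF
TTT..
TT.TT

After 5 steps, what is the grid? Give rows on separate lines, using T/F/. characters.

Step 1: 6 trees catch fire, 2 burn out
  TTFTT
  TF.FT
  TTFTF
  TTTF.
  TTT..
  TT.TT
Step 2: 7 trees catch fire, 6 burn out
  TF.FT
  F...F
  TF.F.
  TTF..
  TTT..
  TT.TT
Step 3: 5 trees catch fire, 7 burn out
  F...F
  .....
  F....
  TF...
  TTF..
  TT.TT
Step 4: 2 trees catch fire, 5 burn out
  .....
  .....
  .....
  F....
  TF...
  TT.TT
Step 5: 2 trees catch fire, 2 burn out
  .....
  .....
  .....
  .....
  F....
  TF.TT

.....
.....
.....
.....
F....
TF.TT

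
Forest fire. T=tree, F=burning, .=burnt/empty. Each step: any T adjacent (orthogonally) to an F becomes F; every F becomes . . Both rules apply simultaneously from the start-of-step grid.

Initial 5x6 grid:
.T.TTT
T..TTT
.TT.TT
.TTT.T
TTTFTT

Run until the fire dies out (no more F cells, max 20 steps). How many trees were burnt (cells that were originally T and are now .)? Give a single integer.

Step 1: +3 fires, +1 burnt (F count now 3)
Step 2: +3 fires, +3 burnt (F count now 3)
Step 3: +4 fires, +3 burnt (F count now 4)
Step 4: +2 fires, +4 burnt (F count now 2)
Step 5: +2 fires, +2 burnt (F count now 2)
Step 6: +2 fires, +2 burnt (F count now 2)
Step 7: +2 fires, +2 burnt (F count now 2)
Step 8: +1 fires, +2 burnt (F count now 1)
Step 9: +0 fires, +1 burnt (F count now 0)
Fire out after step 9
Initially T: 21, now '.': 28
Total burnt (originally-T cells now '.'): 19

Answer: 19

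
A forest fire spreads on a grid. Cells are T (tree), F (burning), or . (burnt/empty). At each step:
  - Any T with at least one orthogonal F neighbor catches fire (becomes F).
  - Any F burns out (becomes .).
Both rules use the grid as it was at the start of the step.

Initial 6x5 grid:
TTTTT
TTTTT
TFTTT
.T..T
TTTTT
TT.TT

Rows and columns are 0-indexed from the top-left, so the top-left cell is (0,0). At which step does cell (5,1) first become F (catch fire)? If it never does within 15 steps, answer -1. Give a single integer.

Step 1: cell (5,1)='T' (+4 fires, +1 burnt)
Step 2: cell (5,1)='T' (+5 fires, +4 burnt)
Step 3: cell (5,1)='F' (+7 fires, +5 burnt)
  -> target ignites at step 3
Step 4: cell (5,1)='.' (+5 fires, +7 burnt)
Step 5: cell (5,1)='.' (+3 fires, +5 burnt)
Step 6: cell (5,1)='.' (+1 fires, +3 burnt)
Step 7: cell (5,1)='.' (+0 fires, +1 burnt)
  fire out at step 7

3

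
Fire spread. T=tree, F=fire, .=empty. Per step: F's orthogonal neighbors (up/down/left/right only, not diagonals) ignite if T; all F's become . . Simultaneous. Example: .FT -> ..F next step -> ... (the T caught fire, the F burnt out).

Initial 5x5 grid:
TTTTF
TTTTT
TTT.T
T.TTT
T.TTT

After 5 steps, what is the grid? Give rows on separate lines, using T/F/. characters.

Step 1: 2 trees catch fire, 1 burn out
  TTTF.
  TTTTF
  TTT.T
  T.TTT
  T.TTT
Step 2: 3 trees catch fire, 2 burn out
  TTF..
  TTTF.
  TTT.F
  T.TTT
  T.TTT
Step 3: 3 trees catch fire, 3 burn out
  TF...
  TTF..
  TTT..
  T.TTF
  T.TTT
Step 4: 5 trees catch fire, 3 burn out
  F....
  TF...
  TTF..
  T.TF.
  T.TTF
Step 5: 4 trees catch fire, 5 burn out
  .....
  F....
  TF...
  T.F..
  T.TF.

.....
F....
TF...
T.F..
T.TF.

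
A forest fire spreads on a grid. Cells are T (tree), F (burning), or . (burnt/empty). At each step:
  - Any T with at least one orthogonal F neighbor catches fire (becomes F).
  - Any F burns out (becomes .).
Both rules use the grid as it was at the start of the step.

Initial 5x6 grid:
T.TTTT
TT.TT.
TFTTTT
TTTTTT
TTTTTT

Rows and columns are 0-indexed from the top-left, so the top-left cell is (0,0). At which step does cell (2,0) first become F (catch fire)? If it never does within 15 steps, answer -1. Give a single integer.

Step 1: cell (2,0)='F' (+4 fires, +1 burnt)
  -> target ignites at step 1
Step 2: cell (2,0)='.' (+5 fires, +4 burnt)
Step 3: cell (2,0)='.' (+6 fires, +5 burnt)
Step 4: cell (2,0)='.' (+5 fires, +6 burnt)
Step 5: cell (2,0)='.' (+4 fires, +5 burnt)
Step 6: cell (2,0)='.' (+2 fires, +4 burnt)
Step 7: cell (2,0)='.' (+0 fires, +2 burnt)
  fire out at step 7

1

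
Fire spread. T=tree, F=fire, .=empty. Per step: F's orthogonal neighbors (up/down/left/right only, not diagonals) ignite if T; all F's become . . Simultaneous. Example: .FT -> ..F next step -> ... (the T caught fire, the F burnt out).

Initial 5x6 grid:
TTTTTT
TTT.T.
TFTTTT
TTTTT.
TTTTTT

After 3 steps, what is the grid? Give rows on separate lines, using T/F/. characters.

Step 1: 4 trees catch fire, 1 burn out
  TTTTTT
  TFT.T.
  F.FTTT
  TFTTT.
  TTTTTT
Step 2: 7 trees catch fire, 4 burn out
  TFTTTT
  F.F.T.
  ...FTT
  F.FTT.
  TFTTTT
Step 3: 6 trees catch fire, 7 burn out
  F.FTTT
  ....T.
  ....FT
  ...FT.
  F.FTTT

F.FTTT
....T.
....FT
...FT.
F.FTTT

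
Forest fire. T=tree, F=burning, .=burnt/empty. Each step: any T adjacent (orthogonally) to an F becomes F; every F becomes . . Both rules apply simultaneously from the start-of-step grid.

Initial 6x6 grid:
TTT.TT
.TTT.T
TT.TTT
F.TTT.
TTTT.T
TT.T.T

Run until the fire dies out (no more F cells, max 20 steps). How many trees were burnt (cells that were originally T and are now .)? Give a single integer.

Step 1: +2 fires, +1 burnt (F count now 2)
Step 2: +3 fires, +2 burnt (F count now 3)
Step 3: +3 fires, +3 burnt (F count now 3)
Step 4: +4 fires, +3 burnt (F count now 4)
Step 5: +5 fires, +4 burnt (F count now 5)
Step 6: +2 fires, +5 burnt (F count now 2)
Step 7: +1 fires, +2 burnt (F count now 1)
Step 8: +1 fires, +1 burnt (F count now 1)
Step 9: +1 fires, +1 burnt (F count now 1)
Step 10: +1 fires, +1 burnt (F count now 1)
Step 11: +1 fires, +1 burnt (F count now 1)
Step 12: +0 fires, +1 burnt (F count now 0)
Fire out after step 12
Initially T: 26, now '.': 34
Total burnt (originally-T cells now '.'): 24

Answer: 24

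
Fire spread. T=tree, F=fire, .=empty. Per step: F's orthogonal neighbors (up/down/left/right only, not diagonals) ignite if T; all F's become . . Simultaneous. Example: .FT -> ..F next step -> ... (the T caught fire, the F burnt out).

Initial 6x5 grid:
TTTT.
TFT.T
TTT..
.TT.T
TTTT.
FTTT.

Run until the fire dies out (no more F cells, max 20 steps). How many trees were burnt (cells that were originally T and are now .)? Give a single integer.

Answer: 18

Derivation:
Step 1: +6 fires, +2 burnt (F count now 6)
Step 2: +7 fires, +6 burnt (F count now 7)
Step 3: +4 fires, +7 burnt (F count now 4)
Step 4: +1 fires, +4 burnt (F count now 1)
Step 5: +0 fires, +1 burnt (F count now 0)
Fire out after step 5
Initially T: 20, now '.': 28
Total burnt (originally-T cells now '.'): 18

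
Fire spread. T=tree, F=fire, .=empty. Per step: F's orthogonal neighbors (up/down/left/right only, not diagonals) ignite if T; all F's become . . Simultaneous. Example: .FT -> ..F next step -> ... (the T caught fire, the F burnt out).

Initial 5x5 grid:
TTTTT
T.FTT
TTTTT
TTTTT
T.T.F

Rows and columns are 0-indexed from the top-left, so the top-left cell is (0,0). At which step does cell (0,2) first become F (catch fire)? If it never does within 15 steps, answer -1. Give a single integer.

Step 1: cell (0,2)='F' (+4 fires, +2 burnt)
  -> target ignites at step 1
Step 2: cell (0,2)='.' (+8 fires, +4 burnt)
Step 3: cell (0,2)='.' (+5 fires, +8 burnt)
Step 4: cell (0,2)='.' (+2 fires, +5 burnt)
Step 5: cell (0,2)='.' (+1 fires, +2 burnt)
Step 6: cell (0,2)='.' (+0 fires, +1 burnt)
  fire out at step 6

1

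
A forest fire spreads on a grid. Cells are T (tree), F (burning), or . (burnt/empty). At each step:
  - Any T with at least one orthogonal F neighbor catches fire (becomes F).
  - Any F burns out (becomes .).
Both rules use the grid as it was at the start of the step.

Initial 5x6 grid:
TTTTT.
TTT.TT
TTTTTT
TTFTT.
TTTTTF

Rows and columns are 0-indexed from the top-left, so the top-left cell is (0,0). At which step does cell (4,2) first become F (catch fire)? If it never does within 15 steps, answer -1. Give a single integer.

Step 1: cell (4,2)='F' (+5 fires, +2 burnt)
  -> target ignites at step 1
Step 2: cell (4,2)='.' (+7 fires, +5 burnt)
Step 3: cell (4,2)='.' (+5 fires, +7 burnt)
Step 4: cell (4,2)='.' (+5 fires, +5 burnt)
Step 5: cell (4,2)='.' (+3 fires, +5 burnt)
Step 6: cell (4,2)='.' (+0 fires, +3 burnt)
  fire out at step 6

1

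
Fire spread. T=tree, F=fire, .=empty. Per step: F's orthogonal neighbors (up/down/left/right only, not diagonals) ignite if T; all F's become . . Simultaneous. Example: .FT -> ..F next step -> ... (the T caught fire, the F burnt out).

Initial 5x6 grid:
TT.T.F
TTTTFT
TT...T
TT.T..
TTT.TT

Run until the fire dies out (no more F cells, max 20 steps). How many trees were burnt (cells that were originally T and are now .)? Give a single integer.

Answer: 16

Derivation:
Step 1: +2 fires, +2 burnt (F count now 2)
Step 2: +3 fires, +2 burnt (F count now 3)
Step 3: +1 fires, +3 burnt (F count now 1)
Step 4: +3 fires, +1 burnt (F count now 3)
Step 5: +3 fires, +3 burnt (F count now 3)
Step 6: +2 fires, +3 burnt (F count now 2)
Step 7: +2 fires, +2 burnt (F count now 2)
Step 8: +0 fires, +2 burnt (F count now 0)
Fire out after step 8
Initially T: 19, now '.': 27
Total burnt (originally-T cells now '.'): 16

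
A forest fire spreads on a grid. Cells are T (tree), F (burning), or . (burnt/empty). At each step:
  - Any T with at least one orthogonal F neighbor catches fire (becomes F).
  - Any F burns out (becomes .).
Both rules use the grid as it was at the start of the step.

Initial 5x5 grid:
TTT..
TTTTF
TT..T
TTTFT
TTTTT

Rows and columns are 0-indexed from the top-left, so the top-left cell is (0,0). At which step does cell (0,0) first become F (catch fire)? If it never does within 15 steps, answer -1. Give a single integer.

Step 1: cell (0,0)='T' (+5 fires, +2 burnt)
Step 2: cell (0,0)='T' (+4 fires, +5 burnt)
Step 3: cell (0,0)='T' (+5 fires, +4 burnt)
Step 4: cell (0,0)='T' (+4 fires, +5 burnt)
Step 5: cell (0,0)='F' (+1 fires, +4 burnt)
  -> target ignites at step 5
Step 6: cell (0,0)='.' (+0 fires, +1 burnt)
  fire out at step 6

5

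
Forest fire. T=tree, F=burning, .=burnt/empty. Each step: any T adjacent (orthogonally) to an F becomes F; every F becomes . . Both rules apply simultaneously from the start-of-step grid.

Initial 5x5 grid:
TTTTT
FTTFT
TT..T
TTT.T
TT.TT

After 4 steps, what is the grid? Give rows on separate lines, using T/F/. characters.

Step 1: 6 trees catch fire, 2 burn out
  FTTFT
  .FF.F
  FT..T
  TTT.T
  TT.TT
Step 2: 6 trees catch fire, 6 burn out
  .FF.F
  .....
  .F..F
  FTT.T
  TT.TT
Step 3: 3 trees catch fire, 6 burn out
  .....
  .....
  .....
  .FT.F
  FT.TT
Step 4: 3 trees catch fire, 3 burn out
  .....
  .....
  .....
  ..F..
  .F.TF

.....
.....
.....
..F..
.F.TF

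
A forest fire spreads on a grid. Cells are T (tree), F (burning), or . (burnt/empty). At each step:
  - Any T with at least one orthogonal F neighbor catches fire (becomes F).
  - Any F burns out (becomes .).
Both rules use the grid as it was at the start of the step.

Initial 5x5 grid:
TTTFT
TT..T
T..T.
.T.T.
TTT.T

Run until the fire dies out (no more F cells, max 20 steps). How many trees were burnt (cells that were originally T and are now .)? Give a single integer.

Step 1: +2 fires, +1 burnt (F count now 2)
Step 2: +2 fires, +2 burnt (F count now 2)
Step 3: +2 fires, +2 burnt (F count now 2)
Step 4: +1 fires, +2 burnt (F count now 1)
Step 5: +1 fires, +1 burnt (F count now 1)
Step 6: +0 fires, +1 burnt (F count now 0)
Fire out after step 6
Initially T: 15, now '.': 18
Total burnt (originally-T cells now '.'): 8

Answer: 8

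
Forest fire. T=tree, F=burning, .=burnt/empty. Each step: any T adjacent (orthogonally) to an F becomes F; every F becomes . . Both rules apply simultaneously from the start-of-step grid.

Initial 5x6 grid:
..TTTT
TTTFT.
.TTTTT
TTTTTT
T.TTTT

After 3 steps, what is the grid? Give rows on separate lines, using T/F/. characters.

Step 1: 4 trees catch fire, 1 burn out
  ..TFTT
  TTF.F.
  .TTFTT
  TTTTTT
  T.TTTT
Step 2: 6 trees catch fire, 4 burn out
  ..F.FT
  TF....
  .TF.FT
  TTTFTT
  T.TTTT
Step 3: 7 trees catch fire, 6 burn out
  .....F
  F.....
  .F...F
  TTF.FT
  T.TFTT

.....F
F.....
.F...F
TTF.FT
T.TFTT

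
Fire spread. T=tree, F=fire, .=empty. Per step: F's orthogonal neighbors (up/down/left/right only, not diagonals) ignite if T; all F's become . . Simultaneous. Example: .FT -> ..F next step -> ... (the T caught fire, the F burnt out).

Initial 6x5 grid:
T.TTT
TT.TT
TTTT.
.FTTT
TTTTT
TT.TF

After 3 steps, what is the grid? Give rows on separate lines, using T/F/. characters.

Step 1: 5 trees catch fire, 2 burn out
  T.TTT
  TT.TT
  TFTT.
  ..FTT
  TFTTF
  TT.F.
Step 2: 9 trees catch fire, 5 burn out
  T.TTT
  TF.TT
  F.FT.
  ...FF
  F.FF.
  TF...
Step 3: 3 trees catch fire, 9 burn out
  T.TTT
  F..TT
  ...F.
  .....
  .....
  F....

T.TTT
F..TT
...F.
.....
.....
F....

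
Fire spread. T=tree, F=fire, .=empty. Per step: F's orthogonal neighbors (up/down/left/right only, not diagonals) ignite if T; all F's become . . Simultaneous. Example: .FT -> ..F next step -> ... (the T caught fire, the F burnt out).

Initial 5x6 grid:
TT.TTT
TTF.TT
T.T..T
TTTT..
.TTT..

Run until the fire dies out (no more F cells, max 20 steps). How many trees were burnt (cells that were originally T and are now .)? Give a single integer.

Answer: 13

Derivation:
Step 1: +2 fires, +1 burnt (F count now 2)
Step 2: +3 fires, +2 burnt (F count now 3)
Step 3: +5 fires, +3 burnt (F count now 5)
Step 4: +3 fires, +5 burnt (F count now 3)
Step 5: +0 fires, +3 burnt (F count now 0)
Fire out after step 5
Initially T: 19, now '.': 24
Total burnt (originally-T cells now '.'): 13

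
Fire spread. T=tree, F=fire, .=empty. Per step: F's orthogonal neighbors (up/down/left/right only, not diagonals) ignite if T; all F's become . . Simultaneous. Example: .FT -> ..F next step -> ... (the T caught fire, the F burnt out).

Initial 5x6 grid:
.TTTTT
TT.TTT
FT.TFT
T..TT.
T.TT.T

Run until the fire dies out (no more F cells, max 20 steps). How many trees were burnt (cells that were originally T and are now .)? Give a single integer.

Step 1: +7 fires, +2 burnt (F count now 7)
Step 2: +6 fires, +7 burnt (F count now 6)
Step 3: +4 fires, +6 burnt (F count now 4)
Step 4: +2 fires, +4 burnt (F count now 2)
Step 5: +0 fires, +2 burnt (F count now 0)
Fire out after step 5
Initially T: 20, now '.': 29
Total burnt (originally-T cells now '.'): 19

Answer: 19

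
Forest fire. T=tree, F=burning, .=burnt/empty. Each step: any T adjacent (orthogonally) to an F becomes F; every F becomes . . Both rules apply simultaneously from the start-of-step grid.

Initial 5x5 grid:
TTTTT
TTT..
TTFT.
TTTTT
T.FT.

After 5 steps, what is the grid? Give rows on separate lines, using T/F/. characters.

Step 1: 5 trees catch fire, 2 burn out
  TTTTT
  TTF..
  TF.F.
  TTFTT
  T..F.
Step 2: 5 trees catch fire, 5 burn out
  TTFTT
  TF...
  F....
  TF.FT
  T....
Step 3: 5 trees catch fire, 5 burn out
  TF.FT
  F....
  .....
  F...F
  T....
Step 4: 3 trees catch fire, 5 burn out
  F...F
  .....
  .....
  .....
  F....
Step 5: 0 trees catch fire, 3 burn out
  .....
  .....
  .....
  .....
  .....

.....
.....
.....
.....
.....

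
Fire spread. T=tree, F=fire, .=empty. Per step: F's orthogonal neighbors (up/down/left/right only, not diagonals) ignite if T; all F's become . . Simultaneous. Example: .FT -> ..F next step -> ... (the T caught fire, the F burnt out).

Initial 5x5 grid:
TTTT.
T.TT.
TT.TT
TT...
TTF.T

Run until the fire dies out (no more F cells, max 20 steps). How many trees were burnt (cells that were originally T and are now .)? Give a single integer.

Step 1: +1 fires, +1 burnt (F count now 1)
Step 2: +2 fires, +1 burnt (F count now 2)
Step 3: +2 fires, +2 burnt (F count now 2)
Step 4: +1 fires, +2 burnt (F count now 1)
Step 5: +1 fires, +1 burnt (F count now 1)
Step 6: +1 fires, +1 burnt (F count now 1)
Step 7: +1 fires, +1 burnt (F count now 1)
Step 8: +1 fires, +1 burnt (F count now 1)
Step 9: +2 fires, +1 burnt (F count now 2)
Step 10: +1 fires, +2 burnt (F count now 1)
Step 11: +1 fires, +1 burnt (F count now 1)
Step 12: +1 fires, +1 burnt (F count now 1)
Step 13: +0 fires, +1 burnt (F count now 0)
Fire out after step 13
Initially T: 16, now '.': 24
Total burnt (originally-T cells now '.'): 15

Answer: 15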